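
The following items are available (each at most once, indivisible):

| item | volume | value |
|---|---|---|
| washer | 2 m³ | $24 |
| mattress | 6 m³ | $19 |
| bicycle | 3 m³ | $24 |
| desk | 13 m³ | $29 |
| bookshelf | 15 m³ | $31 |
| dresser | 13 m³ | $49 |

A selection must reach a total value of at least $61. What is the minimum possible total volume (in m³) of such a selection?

11

Subsets with value ≥ 61, sorted by total volume:
- washer+mattress+bicycle: volume 11, value 67
- washer+dresser: volume 15, value 73
- bicycle+dresser: volume 16, value 73
Minimum volume: 11 m³.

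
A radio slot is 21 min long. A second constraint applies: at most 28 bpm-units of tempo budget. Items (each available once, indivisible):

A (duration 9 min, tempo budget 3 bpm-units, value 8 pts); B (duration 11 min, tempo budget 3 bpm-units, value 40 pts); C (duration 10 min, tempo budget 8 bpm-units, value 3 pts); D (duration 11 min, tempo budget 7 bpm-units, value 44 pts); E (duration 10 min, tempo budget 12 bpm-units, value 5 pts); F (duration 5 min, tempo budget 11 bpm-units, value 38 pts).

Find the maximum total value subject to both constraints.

82 pts

Feasible sets respecting both limits:
- D+F: duration 16, tempo budget 18, value 82
- B+F: duration 16, tempo budget 14, value 78
- A+D: duration 20, tempo budget 10, value 52
Best: 82 pts.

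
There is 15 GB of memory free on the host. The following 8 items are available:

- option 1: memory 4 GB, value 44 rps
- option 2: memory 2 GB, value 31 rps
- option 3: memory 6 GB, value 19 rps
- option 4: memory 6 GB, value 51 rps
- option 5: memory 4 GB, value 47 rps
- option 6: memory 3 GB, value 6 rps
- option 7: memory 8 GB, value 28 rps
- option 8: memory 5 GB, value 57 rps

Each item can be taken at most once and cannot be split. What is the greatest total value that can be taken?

179 rps

Check high-value combinations within 15 GB:
- option 1+option 2+option 5+option 8: memory 4+2+4+5=15, value 44+31+47+57=179
- option 4+option 5+option 8: memory 6+4+5=15, value 51+47+57=155
- option 1+option 4+option 8: memory 4+6+5=15, value 44+51+57=152
- option 1+option 5+option 8: memory 4+4+5=13, value 44+47+57=148
Best: 179 rps.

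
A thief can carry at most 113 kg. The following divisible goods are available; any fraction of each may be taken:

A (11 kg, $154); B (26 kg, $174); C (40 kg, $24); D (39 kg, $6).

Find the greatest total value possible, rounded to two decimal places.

Take in order of value per unit:
- A (154/11 per unit): all 11 → value 154, running total 154.00
- B (174/26 per unit): all 26 → value 174, running total 328.00
- C (24/40 per unit): all 40 → value 24, running total 352.00
- D (6/39 per unit): 36 of 39 → value 36×6/39 = 5.5385, running total 357.54
Total 357.54.

357.54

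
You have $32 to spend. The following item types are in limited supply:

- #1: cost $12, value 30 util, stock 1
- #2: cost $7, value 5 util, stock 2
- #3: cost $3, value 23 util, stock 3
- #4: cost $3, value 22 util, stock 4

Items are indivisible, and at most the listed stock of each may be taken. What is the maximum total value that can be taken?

165 util

Top feasible selections:
- 1×#1 + 3×#3 + 3×#4: cost 30, value 165
- 1×#1 + 2×#3 + 4×#4: cost 30, value 164
Best: 165 util.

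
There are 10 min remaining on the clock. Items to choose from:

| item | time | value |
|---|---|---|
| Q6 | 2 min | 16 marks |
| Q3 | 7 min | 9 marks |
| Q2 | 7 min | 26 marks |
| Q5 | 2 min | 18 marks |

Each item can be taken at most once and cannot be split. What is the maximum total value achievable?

44 marks

Check high-value combinations within 10 min:
- Q2+Q5: time 7+2=9, value 26+18=44
- Q6+Q2: time 2+7=9, value 16+26=42
- Q6+Q5: time 2+2=4, value 16+18=34
- Q3+Q5: time 7+2=9, value 9+18=27
Best: 44 marks.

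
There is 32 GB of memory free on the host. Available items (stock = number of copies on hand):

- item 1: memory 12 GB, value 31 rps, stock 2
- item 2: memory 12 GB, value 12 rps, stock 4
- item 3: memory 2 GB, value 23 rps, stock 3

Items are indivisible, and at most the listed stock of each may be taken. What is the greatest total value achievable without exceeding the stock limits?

131 rps

Best selections within memory 32 and stock limits:
- 2×item 1 + 3×item 3: memory 30, value 131
- 1×item 1 + 1×item 2 + 3×item 3: memory 30, value 112
- 2×item 1 + 2×item 3: memory 28, value 108
Best: 131 rps.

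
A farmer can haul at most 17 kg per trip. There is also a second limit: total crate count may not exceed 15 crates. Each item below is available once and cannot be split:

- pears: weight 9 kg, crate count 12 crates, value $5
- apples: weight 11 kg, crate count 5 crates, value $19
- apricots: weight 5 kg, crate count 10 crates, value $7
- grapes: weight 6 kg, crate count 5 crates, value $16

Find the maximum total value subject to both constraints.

$35

Feasible sets respecting both limits:
- apples+grapes: weight 17, crate count 10, value 35
- apples+apricots: weight 16, crate count 15, value 26
- apricots+grapes: weight 11, crate count 15, value 23
Best: $35.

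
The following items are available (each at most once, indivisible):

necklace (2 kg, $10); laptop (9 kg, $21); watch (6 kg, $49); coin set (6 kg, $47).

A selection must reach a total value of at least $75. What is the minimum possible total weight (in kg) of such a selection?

Subsets with value ≥ 75, sorted by total weight:
- watch+coin set: weight 12, value 96
- necklace+watch+coin set: weight 14, value 106
- necklace+laptop+watch: weight 17, value 80
Minimum weight: 12 kg.

12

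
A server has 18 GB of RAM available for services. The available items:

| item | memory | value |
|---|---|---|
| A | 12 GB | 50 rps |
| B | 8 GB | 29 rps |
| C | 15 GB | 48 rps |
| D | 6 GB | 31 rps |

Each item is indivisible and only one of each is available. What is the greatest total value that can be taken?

81 rps

Check high-value combinations within 18 GB:
- A+D: memory 12+6=18, value 50+31=81
- B+D: memory 8+6=14, value 29+31=60
- A: memory 12, value 50
Best: 81 rps.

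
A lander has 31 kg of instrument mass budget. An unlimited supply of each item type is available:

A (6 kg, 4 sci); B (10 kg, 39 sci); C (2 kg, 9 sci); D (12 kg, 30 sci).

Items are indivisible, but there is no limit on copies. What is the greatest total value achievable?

Best value-per-unit is C at 9/2, and filling with it alone uses mass 15×2=30. No mix of the others beats 15×9 = 135.

135 sci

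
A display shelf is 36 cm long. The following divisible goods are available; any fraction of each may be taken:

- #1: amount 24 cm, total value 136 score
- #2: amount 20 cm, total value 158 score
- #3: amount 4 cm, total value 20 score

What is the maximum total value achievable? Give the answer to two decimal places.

Take in order of value per unit:
- #2 (158/20 per unit): all 20 → value 158, running total 158.00
- #1 (136/24 per unit): 16 of 24 → value 16×136/24 = 90.6667, running total 248.67
Total 248.67.

248.67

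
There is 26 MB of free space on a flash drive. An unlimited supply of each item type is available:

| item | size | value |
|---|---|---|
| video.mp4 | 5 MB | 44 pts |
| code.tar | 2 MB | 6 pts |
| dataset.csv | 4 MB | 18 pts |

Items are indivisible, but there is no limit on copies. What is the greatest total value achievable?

220 pts

Best value-per-unit is video.mp4 at 44/5, and filling with it alone uses size 5×5=25. No mix of the others beats 5×44 = 220.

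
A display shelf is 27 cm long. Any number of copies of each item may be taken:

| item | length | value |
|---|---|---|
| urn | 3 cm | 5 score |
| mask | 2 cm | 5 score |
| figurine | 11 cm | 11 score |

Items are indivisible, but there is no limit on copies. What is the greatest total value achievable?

65 score

Best value-per-unit is mask at 5/2; filling with it alone gives 13×5 = 65.
Optimal mix: 1×urn + 12×mask → length 27, value 65.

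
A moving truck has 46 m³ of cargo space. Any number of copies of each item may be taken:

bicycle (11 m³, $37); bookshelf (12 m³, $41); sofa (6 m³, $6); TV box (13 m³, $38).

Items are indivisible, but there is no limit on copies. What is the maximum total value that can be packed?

Best value-per-unit is bookshelf at 41/12; filling with it alone gives 3×41 = 123.
Optimal mix: 2×bicycle + 2×bookshelf → volume 46, value 156.

$156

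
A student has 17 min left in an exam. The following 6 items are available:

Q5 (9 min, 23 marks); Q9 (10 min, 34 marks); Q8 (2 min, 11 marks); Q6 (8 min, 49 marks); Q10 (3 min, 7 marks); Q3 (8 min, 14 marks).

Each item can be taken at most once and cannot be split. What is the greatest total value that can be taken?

Check high-value combinations within 17 min:
- Q5+Q6: time 9+8=17, value 23+49=72
- Q8+Q6+Q10: time 2+8+3=13, value 11+49+7=67
- Q6+Q3: time 8+8=16, value 49+14=63
- Q8+Q6: time 2+8=10, value 11+49=60
Best: 72 marks.

72 marks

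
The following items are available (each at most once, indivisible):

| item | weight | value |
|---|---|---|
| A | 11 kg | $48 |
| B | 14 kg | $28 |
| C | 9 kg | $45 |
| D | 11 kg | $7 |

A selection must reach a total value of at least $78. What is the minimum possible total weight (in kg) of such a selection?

Subsets with value ≥ 78, sorted by total weight:
- A+C: weight 20, value 93
- A+C+D: weight 31, value 100
- A+B+C: weight 34, value 121
Minimum weight: 20 kg.

20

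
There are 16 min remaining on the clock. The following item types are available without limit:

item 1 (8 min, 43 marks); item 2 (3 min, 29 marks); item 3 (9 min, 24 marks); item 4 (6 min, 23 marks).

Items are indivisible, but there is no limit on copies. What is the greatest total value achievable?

Best value-per-unit is item 2 at 29/3, and filling with it alone uses time 5×3=15. No mix of the others beats 5×29 = 145.

145 marks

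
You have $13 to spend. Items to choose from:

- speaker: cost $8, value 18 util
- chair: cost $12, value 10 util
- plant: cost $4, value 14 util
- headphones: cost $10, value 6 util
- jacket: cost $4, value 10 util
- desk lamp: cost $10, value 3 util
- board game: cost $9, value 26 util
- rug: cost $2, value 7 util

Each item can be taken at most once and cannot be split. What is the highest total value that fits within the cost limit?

40 util

Check high-value combinations within $13:
- plant+board game: cost 4+9=13, value 14+26=40
- jacket+board game: cost 4+9=13, value 10+26=36
- board game+rug: cost 9+2=11, value 26+7=33
Best: 40 util.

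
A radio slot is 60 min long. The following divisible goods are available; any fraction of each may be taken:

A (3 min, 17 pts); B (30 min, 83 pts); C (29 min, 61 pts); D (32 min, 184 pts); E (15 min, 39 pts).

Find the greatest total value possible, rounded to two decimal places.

270.17

Take in order of value per unit:
- D (184/32 per unit): all 32 → value 184, running total 184.00
- A (17/3 per unit): all 3 → value 17, running total 201.00
- B (83/30 per unit): 25 of 30 → value 25×83/30 = 69.1667, running total 270.17
Total 270.17.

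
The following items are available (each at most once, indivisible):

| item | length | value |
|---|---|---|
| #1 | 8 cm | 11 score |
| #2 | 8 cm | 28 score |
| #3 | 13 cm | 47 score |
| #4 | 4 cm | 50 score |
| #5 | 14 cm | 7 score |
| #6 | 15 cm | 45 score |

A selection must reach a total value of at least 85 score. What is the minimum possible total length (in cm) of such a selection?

17

Subsets with value ≥ 85, sorted by total length:
- #3+#4: length 17, value 97
- #4+#6: length 19, value 95
- #1+#2+#4: length 20, value 89
- #2+#3+#4: length 25, value 125
Minimum length: 17 cm.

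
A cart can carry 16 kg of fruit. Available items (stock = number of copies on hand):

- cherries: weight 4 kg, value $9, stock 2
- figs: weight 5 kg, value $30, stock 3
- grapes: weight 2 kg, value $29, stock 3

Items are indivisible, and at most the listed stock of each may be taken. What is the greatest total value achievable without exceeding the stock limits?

Best selections within weight 16 and stock limits:
- 2×figs + 3×grapes: weight 16, value 147
- 1×cherries + 1×figs + 3×grapes: weight 15, value 126
- 2×figs + 2×grapes: weight 14, value 118
- 1×figs + 3×grapes: weight 11, value 117
Best: $147.

$147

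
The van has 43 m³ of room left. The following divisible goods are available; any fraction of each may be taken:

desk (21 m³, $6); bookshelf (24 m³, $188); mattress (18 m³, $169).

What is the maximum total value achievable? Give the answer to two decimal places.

357.29

Take in order of value per unit:
- mattress (169/18 per unit): all 18 → value 169, running total 169.00
- bookshelf (188/24 per unit): all 24 → value 188, running total 357.00
- desk (6/21 per unit): 1 of 21 → value 1×6/21 = 0.2857, running total 357.29
Total 357.29.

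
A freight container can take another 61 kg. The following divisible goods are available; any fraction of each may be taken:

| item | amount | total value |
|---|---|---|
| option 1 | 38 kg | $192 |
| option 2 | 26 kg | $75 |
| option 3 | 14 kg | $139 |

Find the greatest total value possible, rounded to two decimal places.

356.96

Take in order of value per unit:
- option 3 (139/14 per unit): all 14 → value 139, running total 139.00
- option 1 (192/38 per unit): all 38 → value 192, running total 331.00
- option 2 (75/26 per unit): 9 of 26 → value 9×75/26 = 25.9615, running total 356.96
Total 356.96.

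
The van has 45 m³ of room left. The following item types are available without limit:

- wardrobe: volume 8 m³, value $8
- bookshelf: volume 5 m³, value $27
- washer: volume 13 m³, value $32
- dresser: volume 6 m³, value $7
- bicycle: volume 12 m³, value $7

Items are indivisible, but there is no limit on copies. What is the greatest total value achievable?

$243

Best value-per-unit is bookshelf at 27/5, and filling with it alone uses volume 9×5=45. No mix of the others beats 9×27 = 243.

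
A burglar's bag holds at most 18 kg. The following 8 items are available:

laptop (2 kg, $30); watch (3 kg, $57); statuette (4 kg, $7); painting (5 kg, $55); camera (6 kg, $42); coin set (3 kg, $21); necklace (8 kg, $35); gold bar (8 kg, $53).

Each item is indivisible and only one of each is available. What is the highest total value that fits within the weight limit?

$195

Check high-value combinations within 18 kg:
- laptop+watch+painting+gold bar: weight 2+3+5+8=18, value 30+57+55+53=195
- laptop+watch+painting+camera: weight 2+3+5+6=16, value 30+57+55+42=184
- laptop+watch+painting+necklace: weight 2+3+5+8=18, value 30+57+55+35=177
- watch+painting+camera+coin set: weight 3+5+6+3=17, value 57+55+42+21=175
- laptop+watch+statuette+painting+coin set: weight 2+3+4+5+3=17, value 30+57+7+55+21=170
Best: $195.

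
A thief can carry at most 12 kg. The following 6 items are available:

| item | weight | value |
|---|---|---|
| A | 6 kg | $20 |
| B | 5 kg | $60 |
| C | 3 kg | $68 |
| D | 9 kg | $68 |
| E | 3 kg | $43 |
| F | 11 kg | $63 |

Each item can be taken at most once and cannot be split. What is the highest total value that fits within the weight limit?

This is a 0/1 knapsack; check combinations near the capacity.
- B+C+E: weight 5+3+3=11, value 60+68+43=171
- C+D: weight 3+9=12, value 68+68=136
- A+C+E: weight 6+3+3=12, value 20+68+43=131
- B+C: weight 5+3=8, value 60+68=128
Best: $171.

$171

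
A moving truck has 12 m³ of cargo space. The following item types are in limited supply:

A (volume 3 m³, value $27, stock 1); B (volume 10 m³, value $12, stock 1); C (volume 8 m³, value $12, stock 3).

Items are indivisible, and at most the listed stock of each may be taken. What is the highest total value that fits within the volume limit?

Top feasible selections:
- 1×A + 1×C: volume 11, value 39
- 1×A: volume 3, value 27
Best: $39.

$39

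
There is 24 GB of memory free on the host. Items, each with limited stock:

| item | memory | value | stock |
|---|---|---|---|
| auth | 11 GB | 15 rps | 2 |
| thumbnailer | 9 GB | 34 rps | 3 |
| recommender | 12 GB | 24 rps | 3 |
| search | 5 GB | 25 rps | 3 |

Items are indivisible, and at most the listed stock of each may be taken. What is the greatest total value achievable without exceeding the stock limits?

109 rps

Best selections within memory 24 and stock limits:
- 1×thumbnailer + 3×search: memory 24, value 109
- 2×thumbnailer + 1×search: memory 23, value 93
- 1×thumbnailer + 2×search: memory 19, value 84
- 3×search: memory 15, value 75
Best: 109 rps.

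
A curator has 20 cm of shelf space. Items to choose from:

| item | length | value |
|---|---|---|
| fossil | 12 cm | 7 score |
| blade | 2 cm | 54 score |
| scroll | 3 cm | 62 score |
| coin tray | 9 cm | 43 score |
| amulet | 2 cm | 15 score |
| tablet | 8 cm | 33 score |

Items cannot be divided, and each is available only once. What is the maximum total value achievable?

174 score

Check high-value combinations within 20 cm:
- blade+scroll+coin tray+amulet: length 2+3+9+2=16, value 54+62+43+15=174
- blade+scroll+amulet+tablet: length 2+3+2+8=15, value 54+62+15+33=164
- blade+scroll+coin tray: length 2+3+9=14, value 54+62+43=159
- blade+scroll+tablet: length 2+3+8=13, value 54+62+33=149
- fossil+blade+scroll+amulet: length 12+2+3+2=19, value 7+54+62+15=138
Best: 174 score.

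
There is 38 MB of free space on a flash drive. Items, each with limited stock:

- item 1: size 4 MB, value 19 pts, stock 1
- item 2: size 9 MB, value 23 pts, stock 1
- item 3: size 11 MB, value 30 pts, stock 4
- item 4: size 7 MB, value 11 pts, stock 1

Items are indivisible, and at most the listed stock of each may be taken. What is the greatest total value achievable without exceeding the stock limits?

Best selections within size 38 and stock limits:
- 1×item 1 + 3×item 3: size 37, value 109
- 1×item 1 + 1×item 2 + 2×item 3: size 35, value 102
Best: 109 pts.

109 pts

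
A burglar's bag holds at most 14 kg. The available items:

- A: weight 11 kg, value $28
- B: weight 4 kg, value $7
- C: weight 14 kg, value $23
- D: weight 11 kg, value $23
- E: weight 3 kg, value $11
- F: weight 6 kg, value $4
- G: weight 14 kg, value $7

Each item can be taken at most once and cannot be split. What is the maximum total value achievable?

Check high-value combinations within 14 kg:
- A+E: weight 11+3=14, value 28+11=39
- D+E: weight 11+3=14, value 23+11=34
- A: weight 11, value 28
- D: weight 11, value 23
- C: weight 14, value 23
Best: $39.

$39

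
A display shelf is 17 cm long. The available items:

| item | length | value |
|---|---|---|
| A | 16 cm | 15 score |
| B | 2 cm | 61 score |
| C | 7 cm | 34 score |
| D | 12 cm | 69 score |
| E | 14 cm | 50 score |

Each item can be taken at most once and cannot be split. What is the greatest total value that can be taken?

Check high-value combinations within 17 cm:
- B+D: length 2+12=14, value 61+69=130
- B+E: length 2+14=16, value 61+50=111
- B+C: length 2+7=9, value 61+34=95
Best: 130 score.

130 score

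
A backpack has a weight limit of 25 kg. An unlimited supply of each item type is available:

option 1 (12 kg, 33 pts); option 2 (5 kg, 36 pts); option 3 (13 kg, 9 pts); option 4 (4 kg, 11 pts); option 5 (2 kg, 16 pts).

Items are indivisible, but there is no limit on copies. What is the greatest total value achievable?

196 pts

Best value-per-unit is option 5 at 16/2; filling with it alone gives 12×16 = 192.
Optimal mix: 1×option 2 + 10×option 5 → weight 25, value 196.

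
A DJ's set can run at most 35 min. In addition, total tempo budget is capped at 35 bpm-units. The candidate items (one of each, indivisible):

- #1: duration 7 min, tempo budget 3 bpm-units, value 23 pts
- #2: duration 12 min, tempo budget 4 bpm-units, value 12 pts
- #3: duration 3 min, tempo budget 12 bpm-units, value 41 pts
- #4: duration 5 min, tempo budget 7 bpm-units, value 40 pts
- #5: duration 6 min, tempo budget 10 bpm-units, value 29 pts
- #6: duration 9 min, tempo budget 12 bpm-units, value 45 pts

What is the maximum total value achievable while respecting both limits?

Feasible sets respecting both limits:
- #1+#3+#4+#6: duration 24, tempo budget 34, value 149
- #2+#3+#4+#6: duration 29, tempo budget 35, value 138
- #1+#4+#5+#6: duration 27, tempo budget 32, value 137
Best: 149 pts.

149 pts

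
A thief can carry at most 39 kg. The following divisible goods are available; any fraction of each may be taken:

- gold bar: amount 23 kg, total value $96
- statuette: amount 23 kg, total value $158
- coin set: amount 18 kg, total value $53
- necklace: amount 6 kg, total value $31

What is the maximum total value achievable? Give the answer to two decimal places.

Take in order of value per unit:
- statuette (158/23 per unit): all 23 → value 158, running total 158.00
- necklace (31/6 per unit): all 6 → value 31, running total 189.00
- gold bar (96/23 per unit): 10 of 23 → value 10×96/23 = 41.7391, running total 230.74
Total 230.74.

230.74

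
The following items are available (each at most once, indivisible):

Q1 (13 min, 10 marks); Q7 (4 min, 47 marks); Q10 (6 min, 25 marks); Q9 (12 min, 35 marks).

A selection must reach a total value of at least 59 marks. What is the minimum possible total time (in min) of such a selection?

10

Subsets with value ≥ 59, sorted by total time:
- Q7+Q10: time 10, value 72
- Q7+Q9: time 16, value 82
- Q10+Q9: time 18, value 60
Minimum time: 10 min.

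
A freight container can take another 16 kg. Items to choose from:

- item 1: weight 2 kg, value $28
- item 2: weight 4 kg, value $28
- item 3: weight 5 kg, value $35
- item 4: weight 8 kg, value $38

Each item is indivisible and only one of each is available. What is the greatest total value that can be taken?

$101

Check high-value combinations within 16 kg:
- item 1+item 3+item 4: weight 2+5+8=15, value 28+35+38=101
- item 1+item 2+item 4: weight 2+4+8=14, value 28+28+38=94
- item 1+item 2+item 3: weight 2+4+5=11, value 28+28+35=91
Best: $101.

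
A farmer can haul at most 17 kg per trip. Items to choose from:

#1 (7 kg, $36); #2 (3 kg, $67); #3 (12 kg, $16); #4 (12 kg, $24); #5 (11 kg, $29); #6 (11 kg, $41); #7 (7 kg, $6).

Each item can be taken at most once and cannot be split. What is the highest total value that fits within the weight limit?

$109

Check high-value combinations within 17 kg:
- #1+#2+#7: weight 7+3+7=17, value 36+67+6=109
- #2+#6: weight 3+11=14, value 67+41=108
- #1+#2: weight 7+3=10, value 36+67=103
- #2+#5: weight 3+11=14, value 67+29=96
Best: $109.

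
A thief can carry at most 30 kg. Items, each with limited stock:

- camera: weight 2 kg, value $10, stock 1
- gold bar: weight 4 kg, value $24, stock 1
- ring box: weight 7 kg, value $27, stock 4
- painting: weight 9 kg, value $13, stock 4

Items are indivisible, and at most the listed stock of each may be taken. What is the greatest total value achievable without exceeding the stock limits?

Best selections within weight 30 and stock limits:
- 1×camera + 4×ring box: weight 30, value 118
- 1×camera + 1×gold bar + 3×ring box: weight 27, value 115
- 4×ring box: weight 28, value 108
- 1×gold bar + 3×ring box: weight 25, value 105
Best: $118.

$118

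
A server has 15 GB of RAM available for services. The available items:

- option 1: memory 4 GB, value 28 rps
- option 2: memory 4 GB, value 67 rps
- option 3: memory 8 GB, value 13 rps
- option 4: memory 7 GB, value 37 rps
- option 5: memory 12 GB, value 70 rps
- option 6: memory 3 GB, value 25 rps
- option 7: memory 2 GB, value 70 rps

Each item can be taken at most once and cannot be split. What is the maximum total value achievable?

190 rps

This is a 0/1 knapsack; check combinations near the capacity.
- option 1+option 2+option 6+option 7: memory 4+4+3+2=13, value 28+67+25+70=190
- option 2+option 4+option 7: memory 4+7+2=13, value 67+37+70=174
- option 1+option 2+option 7: memory 4+4+2=10, value 28+67+70=165
Best: 190 rps.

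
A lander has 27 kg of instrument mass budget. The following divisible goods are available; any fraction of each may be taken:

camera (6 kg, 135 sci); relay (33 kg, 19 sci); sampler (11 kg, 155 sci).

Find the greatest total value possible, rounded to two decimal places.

Take in order of value per unit:
- camera (135/6 per unit): all 6 → value 135, running total 135.00
- sampler (155/11 per unit): all 11 → value 155, running total 290.00
- relay (19/33 per unit): 10 of 33 → value 10×19/33 = 5.7576, running total 295.76
Total 295.76.

295.76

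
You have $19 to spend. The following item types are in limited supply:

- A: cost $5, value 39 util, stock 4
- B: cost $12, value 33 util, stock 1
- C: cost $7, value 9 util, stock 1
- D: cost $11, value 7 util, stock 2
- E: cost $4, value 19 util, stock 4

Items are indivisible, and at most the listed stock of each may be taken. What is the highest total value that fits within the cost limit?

136 util

Best selections within cost 19 and stock limits:
- 3×A + 1×E: cost 19, value 136
- 3×A: cost 15, value 117
- 2×A + 2×E: cost 18, value 116
Best: 136 util.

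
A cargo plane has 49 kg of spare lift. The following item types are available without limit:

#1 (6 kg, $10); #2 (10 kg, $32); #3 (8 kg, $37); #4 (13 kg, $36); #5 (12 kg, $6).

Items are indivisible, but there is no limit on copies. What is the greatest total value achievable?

Best value-per-unit is #3 at 37/8, and filling with it alone uses weight 6×8=48. No mix of the others beats 6×37 = 222.

$222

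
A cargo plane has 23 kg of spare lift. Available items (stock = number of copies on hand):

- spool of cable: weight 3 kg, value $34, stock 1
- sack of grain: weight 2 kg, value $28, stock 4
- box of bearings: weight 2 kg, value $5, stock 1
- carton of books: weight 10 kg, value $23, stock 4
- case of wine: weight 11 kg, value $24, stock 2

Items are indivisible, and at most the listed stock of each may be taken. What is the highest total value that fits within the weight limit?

Best selections within weight 23 and stock limits:
- 1×spool of cable + 4×sack of grain + 1×box of bearings + 1×carton of books: weight 23, value 174
- 1×spool of cable + 4×sack of grain + 1×case of wine: weight 22, value 170
- 1×spool of cable + 4×sack of grain + 1×carton of books: weight 21, value 169
- 1×spool of cable + 4×sack of grain + 1×box of bearings: weight 13, value 151
Best: $174.

$174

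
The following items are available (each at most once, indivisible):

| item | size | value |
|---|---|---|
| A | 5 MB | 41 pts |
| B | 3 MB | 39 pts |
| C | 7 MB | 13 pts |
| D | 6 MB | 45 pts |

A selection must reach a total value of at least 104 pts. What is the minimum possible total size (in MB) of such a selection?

Subsets with value ≥ 104, sorted by total size:
- A+B+D: size 14, value 125
- A+B+C+D: size 21, value 138
Minimum size: 14 MB.

14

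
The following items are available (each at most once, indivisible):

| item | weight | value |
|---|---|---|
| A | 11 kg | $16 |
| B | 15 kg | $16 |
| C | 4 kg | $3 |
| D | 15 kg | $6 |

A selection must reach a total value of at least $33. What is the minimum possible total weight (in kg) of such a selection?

Subsets with value ≥ 33, sorted by total weight:
- A+B+C: weight 30, value 35
- A+B+D: weight 41, value 38
- A+B+C+D: weight 45, value 41
Minimum weight: 30 kg.

30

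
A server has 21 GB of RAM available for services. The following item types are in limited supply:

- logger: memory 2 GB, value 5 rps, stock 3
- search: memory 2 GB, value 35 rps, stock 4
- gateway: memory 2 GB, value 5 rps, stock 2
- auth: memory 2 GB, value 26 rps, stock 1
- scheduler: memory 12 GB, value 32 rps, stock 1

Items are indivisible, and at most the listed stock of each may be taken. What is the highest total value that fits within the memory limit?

191 rps

Top feasible selections:
- 3×logger + 4×search + 2×gateway + 1×auth: memory 20, value 191
- 2×logger + 4×search + 2×gateway + 1×auth: memory 18, value 186
- 3×logger + 4×search + 1×gateway + 1×auth: memory 18, value 186
Best: 191 rps.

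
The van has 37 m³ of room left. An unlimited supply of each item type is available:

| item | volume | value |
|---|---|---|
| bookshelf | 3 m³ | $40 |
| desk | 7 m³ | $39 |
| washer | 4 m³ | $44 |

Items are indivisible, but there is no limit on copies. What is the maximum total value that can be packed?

$484

Best value-per-unit is bookshelf at 40/3; filling with it alone gives 12×40 = 480.
Optimal mix: 11×bookshelf + 1×washer → volume 37, value 484.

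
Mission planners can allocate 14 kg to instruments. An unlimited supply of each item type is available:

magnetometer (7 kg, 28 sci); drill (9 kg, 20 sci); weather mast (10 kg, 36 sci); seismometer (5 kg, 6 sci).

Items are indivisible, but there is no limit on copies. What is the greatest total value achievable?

56 sci

Best value-per-unit is magnetometer at 28/7, and filling with it alone uses mass 2×7=14. No mix of the others beats 2×28 = 56.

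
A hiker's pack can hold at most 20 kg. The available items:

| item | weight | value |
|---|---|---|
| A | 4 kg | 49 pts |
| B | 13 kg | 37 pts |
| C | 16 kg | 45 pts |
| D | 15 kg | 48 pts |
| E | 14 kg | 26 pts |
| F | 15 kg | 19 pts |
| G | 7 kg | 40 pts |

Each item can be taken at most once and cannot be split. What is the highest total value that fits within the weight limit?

Check high-value combinations within 20 kg:
- A+D: weight 4+15=19, value 49+48=97
- A+C: weight 4+16=20, value 49+45=94
- A+G: weight 4+7=11, value 49+40=89
- A+B: weight 4+13=17, value 49+37=86
Best: 97 pts.

97 pts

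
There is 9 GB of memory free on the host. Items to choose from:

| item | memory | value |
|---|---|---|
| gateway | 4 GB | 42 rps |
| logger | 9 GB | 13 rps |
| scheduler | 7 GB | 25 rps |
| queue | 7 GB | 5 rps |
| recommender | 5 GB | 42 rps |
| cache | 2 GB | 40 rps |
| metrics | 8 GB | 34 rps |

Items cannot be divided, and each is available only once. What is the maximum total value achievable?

Check high-value combinations within 9 GB:
- gateway+recommender: memory 4+5=9, value 42+42=84
- gateway+cache: memory 4+2=6, value 42+40=82
- recommender+cache: memory 5+2=7, value 42+40=82
- scheduler+cache: memory 7+2=9, value 25+40=65
- queue+cache: memory 7+2=9, value 5+40=45
Best: 84 rps.

84 rps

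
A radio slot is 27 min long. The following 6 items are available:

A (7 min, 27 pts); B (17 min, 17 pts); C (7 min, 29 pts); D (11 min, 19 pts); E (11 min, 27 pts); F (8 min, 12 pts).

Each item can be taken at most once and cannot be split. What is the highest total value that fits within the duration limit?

This is a 0/1 knapsack; check combinations near the capacity.
- A+C+E: duration 7+7+11=25, value 27+29+27=83
- A+C+D: duration 7+7+11=25, value 27+29+19=75
- A+C+F: duration 7+7+8=22, value 27+29+12=68
- C+E+F: duration 7+11+8=26, value 29+27+12=68
- A+E+F: duration 7+11+8=26, value 27+27+12=66
Best: 83 pts.

83 pts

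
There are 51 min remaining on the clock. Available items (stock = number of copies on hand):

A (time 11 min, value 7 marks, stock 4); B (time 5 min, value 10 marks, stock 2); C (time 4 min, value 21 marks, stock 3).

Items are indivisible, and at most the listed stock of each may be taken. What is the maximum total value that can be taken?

97 marks

Best selections within time 51 and stock limits:
- 2×A + 2×B + 3×C: time 44, value 97
- 3×A + 1×B + 3×C: time 50, value 94
- 1×A + 2×B + 3×C: time 33, value 90
Best: 97 marks.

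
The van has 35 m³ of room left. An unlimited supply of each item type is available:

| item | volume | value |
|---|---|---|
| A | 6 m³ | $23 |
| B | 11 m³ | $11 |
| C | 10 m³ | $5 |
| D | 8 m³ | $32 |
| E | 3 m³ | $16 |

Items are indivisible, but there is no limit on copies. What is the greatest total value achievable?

Best value-per-unit is E at 16/3; filling with it alone gives 11×16 = 176.
Optimal mix: 1×D + 9×E → volume 35, value 176.

$176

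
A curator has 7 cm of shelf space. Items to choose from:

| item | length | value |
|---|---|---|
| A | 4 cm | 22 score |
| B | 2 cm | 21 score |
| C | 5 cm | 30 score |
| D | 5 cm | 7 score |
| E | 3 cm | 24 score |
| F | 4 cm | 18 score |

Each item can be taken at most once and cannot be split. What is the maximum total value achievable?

51 score

This is a 0/1 knapsack; check combinations near the capacity.
- B+C: length 2+5=7, value 21+30=51
- A+E: length 4+3=7, value 22+24=46
- B+E: length 2+3=5, value 21+24=45
- A+B: length 4+2=6, value 22+21=43
Best: 51 score.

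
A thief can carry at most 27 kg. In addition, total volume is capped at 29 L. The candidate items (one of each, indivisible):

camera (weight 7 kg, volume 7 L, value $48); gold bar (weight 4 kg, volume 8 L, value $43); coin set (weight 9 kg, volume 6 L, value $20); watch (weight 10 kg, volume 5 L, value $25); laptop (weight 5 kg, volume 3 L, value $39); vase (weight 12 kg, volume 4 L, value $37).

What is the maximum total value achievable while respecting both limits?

$155

Feasible sets respecting both limits:
- camera+gold bar+watch+laptop: weight 26, volume 23, value 155
- camera+gold bar+coin set+laptop: weight 25, volume 24, value 150
- camera+gold bar+laptop: weight 16, volume 18, value 130
Best: $155.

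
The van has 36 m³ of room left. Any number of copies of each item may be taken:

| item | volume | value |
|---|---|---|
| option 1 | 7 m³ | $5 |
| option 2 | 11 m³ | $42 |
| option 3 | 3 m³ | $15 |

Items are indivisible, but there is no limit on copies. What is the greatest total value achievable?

Best value-per-unit is option 3 at 15/3, and filling with it alone uses volume 12×3=36. No mix of the others beats 12×15 = 180.

$180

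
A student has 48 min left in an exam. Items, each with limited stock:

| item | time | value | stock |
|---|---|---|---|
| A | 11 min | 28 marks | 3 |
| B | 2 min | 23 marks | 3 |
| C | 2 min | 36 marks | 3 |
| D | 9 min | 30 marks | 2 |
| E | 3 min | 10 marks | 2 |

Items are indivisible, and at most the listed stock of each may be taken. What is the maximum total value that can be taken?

285 marks

Top feasible selections:
- 1×A + 3×B + 3×C + 2×D + 2×E: time 47, value 285
- 1×A + 3×B + 3×C + 2×D + 1×E: time 44, value 275
- 2×A + 3×B + 3×C + 1×D + 1×E: time 46, value 273
- 3×A + 3×B + 3×C + 1×E: time 48, value 271
Best: 285 marks.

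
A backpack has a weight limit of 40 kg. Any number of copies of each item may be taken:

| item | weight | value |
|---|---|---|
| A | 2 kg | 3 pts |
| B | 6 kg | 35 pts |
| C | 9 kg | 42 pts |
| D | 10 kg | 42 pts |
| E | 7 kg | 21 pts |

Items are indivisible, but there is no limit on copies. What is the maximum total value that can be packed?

217 pts

Best value-per-unit is B at 35/6; filling with it alone gives 6×35 = 210.
Optimal mix: 5×B + 1×C → weight 39, value 217.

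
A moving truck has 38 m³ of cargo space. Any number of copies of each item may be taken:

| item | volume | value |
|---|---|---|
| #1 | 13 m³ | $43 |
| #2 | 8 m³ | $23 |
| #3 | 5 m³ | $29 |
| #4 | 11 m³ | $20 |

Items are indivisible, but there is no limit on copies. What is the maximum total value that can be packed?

Best value-per-unit is #3 at 29/5, and filling with it alone uses volume 7×5=35. No mix of the others beats 7×29 = 203.

$203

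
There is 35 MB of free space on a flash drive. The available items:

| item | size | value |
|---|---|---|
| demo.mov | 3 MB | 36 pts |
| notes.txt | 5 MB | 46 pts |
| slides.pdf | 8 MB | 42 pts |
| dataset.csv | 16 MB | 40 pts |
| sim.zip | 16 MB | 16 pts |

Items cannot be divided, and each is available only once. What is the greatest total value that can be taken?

164 pts

This is a 0/1 knapsack; check combinations near the capacity.
- demo.mov+notes.txt+slides.pdf+dataset.csv: size 3+5+8+16=32, value 36+46+42+40=164
- demo.mov+notes.txt+slides.pdf+sim.zip: size 3+5+8+16=32, value 36+46+42+16=140
- notes.txt+slides.pdf+dataset.csv: size 5+8+16=29, value 46+42+40=128
Best: 164 pts.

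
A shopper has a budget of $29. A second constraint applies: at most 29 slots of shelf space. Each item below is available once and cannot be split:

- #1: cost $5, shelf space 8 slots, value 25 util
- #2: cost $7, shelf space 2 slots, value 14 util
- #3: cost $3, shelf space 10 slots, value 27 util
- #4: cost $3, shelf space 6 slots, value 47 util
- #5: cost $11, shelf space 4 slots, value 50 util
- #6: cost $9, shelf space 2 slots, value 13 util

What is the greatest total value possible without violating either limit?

Feasible sets respecting both limits:
- #1+#3+#4+#5: cost 22, shelf space 28, value 149
- #2+#3+#4+#5: cost 24, shelf space 22, value 138
- #3+#4+#5+#6: cost 26, shelf space 22, value 137
Best: 149 util.

149 util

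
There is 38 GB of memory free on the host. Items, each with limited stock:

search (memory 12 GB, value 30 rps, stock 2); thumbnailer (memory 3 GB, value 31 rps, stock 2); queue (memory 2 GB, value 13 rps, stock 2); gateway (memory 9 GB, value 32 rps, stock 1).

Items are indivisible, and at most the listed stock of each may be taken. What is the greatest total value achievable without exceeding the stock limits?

150 rps

Best selections within memory 38 and stock limits:
- 1×search + 2×thumbnailer + 2×queue + 1×gateway: memory 31, value 150
- 2×search + 2×thumbnailer + 2×queue: memory 34, value 148
- 1×search + 2×thumbnailer + 1×queue + 1×gateway: memory 29, value 137
Best: 150 rps.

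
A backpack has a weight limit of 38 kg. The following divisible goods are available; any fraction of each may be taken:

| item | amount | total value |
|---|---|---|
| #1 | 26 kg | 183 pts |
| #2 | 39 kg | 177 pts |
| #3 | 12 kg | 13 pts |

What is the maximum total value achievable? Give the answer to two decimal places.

237.46

Take in order of value per unit:
- #1 (183/26 per unit): all 26 → value 183, running total 183.00
- #2 (177/39 per unit): 12 of 39 → value 12×177/39 = 54.4615, running total 237.46
Total 237.46.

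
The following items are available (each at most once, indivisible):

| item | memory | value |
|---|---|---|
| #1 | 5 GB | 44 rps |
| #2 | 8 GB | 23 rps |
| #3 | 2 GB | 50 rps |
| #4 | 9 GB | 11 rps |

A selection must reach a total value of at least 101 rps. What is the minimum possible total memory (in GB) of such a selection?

Subsets with value ≥ 101, sorted by total memory:
- #1+#2+#3: memory 15, value 117
- #1+#3+#4: memory 16, value 105
- #1+#2+#3+#4: memory 24, value 128
Minimum memory: 15 GB.

15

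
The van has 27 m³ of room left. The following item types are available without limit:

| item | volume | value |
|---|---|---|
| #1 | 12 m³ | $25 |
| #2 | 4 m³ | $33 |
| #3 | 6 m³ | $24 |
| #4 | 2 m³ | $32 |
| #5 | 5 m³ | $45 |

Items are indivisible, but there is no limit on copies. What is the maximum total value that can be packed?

Best value-per-unit is #4 at 32/2, and filling with it alone uses volume 13×2=26. No mix of the others beats 13×32 = 416.

$416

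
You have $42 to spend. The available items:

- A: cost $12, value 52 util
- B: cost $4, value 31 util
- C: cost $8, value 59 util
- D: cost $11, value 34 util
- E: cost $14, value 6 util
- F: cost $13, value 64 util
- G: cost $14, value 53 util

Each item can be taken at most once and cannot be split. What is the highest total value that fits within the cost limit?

Check high-value combinations within $42:
- B+C+F+G: cost 4+8+13+14=39, value 31+59+64+53=207
- A+B+C+F: cost 12+4+8+13=37, value 52+31+59+64=206
- A+B+C+G: cost 12+4+8+14=38, value 52+31+59+53=195
- B+C+D+F: cost 4+8+11+13=36, value 31+59+34+64=188
- B+D+F+G: cost 4+11+13+14=42, value 31+34+64+53=182
Best: 207 util.

207 util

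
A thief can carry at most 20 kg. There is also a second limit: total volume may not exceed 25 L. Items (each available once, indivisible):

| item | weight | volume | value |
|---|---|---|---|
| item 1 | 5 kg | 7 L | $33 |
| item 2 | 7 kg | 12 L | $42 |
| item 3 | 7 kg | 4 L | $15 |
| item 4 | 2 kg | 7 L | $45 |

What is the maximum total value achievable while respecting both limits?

$102

Feasible sets respecting both limits:
- item 2+item 3+item 4: weight 16, volume 23, value 102
- item 1+item 3+item 4: weight 14, volume 18, value 93
- item 1+item 2+item 3: weight 19, volume 23, value 90
Best: $102.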